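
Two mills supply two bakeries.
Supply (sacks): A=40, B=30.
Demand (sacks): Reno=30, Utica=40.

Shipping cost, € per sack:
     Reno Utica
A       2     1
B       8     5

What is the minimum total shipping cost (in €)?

220

One minimum-cost allocation:
  A→Reno: 30 × €2 = €60
  A→Utica: 10 × €1 = €10
  B→Utica: 30 × €5 = €150
Total = 60 + 10 + 150 = €220.
(Supply check: A ships 40; B ships 30.)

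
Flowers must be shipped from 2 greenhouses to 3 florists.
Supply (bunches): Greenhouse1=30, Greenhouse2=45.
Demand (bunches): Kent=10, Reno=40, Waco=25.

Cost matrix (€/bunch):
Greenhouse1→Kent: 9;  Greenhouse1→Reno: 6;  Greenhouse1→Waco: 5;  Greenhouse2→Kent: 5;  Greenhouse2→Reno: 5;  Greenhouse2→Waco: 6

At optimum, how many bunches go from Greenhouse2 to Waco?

0

The minimum-cost plan:
  Greenhouse1–Reno: 5 × €6 = €30
  Greenhouse1–Waco: 25 × €5 = €125
  Greenhouse2–Kent: 10 × €5 = €50
  Greenhouse2–Reno: 35 × €5 = €175
Total cost = €380.
The route Greenhouse2→Waco is not used.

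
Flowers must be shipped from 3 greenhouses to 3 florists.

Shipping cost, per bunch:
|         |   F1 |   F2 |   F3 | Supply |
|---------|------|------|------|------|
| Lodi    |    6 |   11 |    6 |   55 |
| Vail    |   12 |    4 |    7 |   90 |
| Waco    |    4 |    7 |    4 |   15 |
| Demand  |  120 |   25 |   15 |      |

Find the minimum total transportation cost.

One minimum-cost allocation:
  Lodi to F1: 55 × 6 = 330
  Vail to F1: 50 × 12 = 600
  Vail to F2: 25 × 4 = 100
  Vail to F3: 15 × 7 = 105
  Waco to F1: 15 × 4 = 60
Total = 330 + 600 + 100 + 105 + 60 = 1195.

1195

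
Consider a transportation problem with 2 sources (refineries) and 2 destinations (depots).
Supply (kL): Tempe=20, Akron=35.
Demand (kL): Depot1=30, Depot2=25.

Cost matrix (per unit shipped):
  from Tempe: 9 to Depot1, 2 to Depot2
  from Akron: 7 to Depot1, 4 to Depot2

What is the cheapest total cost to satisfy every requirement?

270

An optimal shipping plan:
  Tempe to Depot2: 20 kL
  Akron to Depot1: 30 kL
  Akron to Depot2: 5 kL
Total cost = 270.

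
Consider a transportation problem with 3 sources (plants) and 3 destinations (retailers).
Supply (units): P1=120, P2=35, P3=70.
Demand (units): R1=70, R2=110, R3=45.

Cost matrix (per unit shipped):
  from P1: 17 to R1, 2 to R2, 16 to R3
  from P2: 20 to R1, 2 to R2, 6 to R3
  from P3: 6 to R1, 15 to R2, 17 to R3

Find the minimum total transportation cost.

A cheapest plan:
  P1–R2: 110 × 2 = 220
  P1–R3: 10 × 16 = 160
  P2–R3: 35 × 6 = 210
  P3–R1: 70 × 6 = 420
Total = 220 + 160 + 210 + 420 = 1010.

1010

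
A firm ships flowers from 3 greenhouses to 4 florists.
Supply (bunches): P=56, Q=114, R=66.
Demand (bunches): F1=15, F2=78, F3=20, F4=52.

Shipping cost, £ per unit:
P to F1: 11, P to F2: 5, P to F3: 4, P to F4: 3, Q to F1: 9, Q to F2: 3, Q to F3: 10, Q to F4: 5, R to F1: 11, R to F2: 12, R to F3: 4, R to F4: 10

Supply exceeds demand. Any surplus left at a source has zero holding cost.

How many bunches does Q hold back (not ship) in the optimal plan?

21

Minimum-cost shipments:
  P->F3: 4 × £4 = £16
  P->F4: 52 × £3 = £156
  Q->F1: 15 × £9 = £135
  Q->F2: 78 × £3 = £234
  R->F3: 16 × £4 = £64
Total cost = £605.
Q ships 93 of its 114, leaving 21.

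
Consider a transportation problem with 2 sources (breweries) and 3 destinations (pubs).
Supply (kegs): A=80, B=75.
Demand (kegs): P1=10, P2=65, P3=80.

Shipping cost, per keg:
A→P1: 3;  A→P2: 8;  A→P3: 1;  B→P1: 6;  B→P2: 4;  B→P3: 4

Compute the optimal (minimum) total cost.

400

Optimal allocation:
  A–P1: 10 × 3 = 30
  A–P3: 70 × 1 = 70
  B–P2: 65 × 4 = 260
  B–P3: 10 × 4 = 40
Total = 30 + 70 + 260 + 40 = 400.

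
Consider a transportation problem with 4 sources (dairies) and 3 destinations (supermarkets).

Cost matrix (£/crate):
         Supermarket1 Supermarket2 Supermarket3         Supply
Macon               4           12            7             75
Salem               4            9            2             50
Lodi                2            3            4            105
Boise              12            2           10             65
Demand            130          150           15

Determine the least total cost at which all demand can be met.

Optimal allocation:
  Macon to Supermarket1: 75 crates
  Salem to Supermarket1: 35 crates
  Salem to Supermarket3: 15 crates
  Lodi to Supermarket1: 20 crates
  Lodi to Supermarket2: 85 crates
  Boise to Supermarket2: 65 crates
Total cost = £895.

895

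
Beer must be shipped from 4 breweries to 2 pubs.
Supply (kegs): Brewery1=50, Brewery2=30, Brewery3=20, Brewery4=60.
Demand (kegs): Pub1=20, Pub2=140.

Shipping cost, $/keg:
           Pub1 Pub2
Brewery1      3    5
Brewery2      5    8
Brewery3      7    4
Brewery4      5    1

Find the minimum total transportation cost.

570

A cheapest plan:
  Brewery1 to Pub2: 50 kegs
  Brewery2 to Pub1: 20 kegs
  Brewery2 to Pub2: 10 kegs
  Brewery3 to Pub2: 20 kegs
  Brewery4 to Pub2: 60 kegs
Total cost = $570.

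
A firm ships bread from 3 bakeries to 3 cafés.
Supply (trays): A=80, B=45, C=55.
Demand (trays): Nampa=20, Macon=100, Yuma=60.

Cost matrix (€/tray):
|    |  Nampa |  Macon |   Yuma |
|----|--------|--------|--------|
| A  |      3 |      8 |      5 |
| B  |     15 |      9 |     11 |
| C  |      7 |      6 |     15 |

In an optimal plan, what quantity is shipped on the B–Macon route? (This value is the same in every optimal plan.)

45

Solving gives:
  A–Nampa: 20 × €3 = €60
  A–Yuma: 60 × €5 = €300
  B–Macon: 45 × €9 = €405
  C–Macon: 55 × €6 = €330
Total cost = €1095.
So B→Macon carries 45 trays.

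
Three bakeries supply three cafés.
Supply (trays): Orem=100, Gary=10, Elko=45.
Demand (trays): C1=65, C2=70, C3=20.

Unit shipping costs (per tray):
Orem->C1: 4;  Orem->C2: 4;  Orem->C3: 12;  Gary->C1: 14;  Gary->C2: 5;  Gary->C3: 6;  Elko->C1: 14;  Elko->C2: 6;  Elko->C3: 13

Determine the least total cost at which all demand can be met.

One minimum-cost allocation:
  Orem->C1: 65 × 4 = 260
  Orem->C2: 35 × 4 = 140
  Gary->C3: 10 × 6 = 60
  Elko->C2: 35 × 6 = 210
  Elko->C3: 10 × 13 = 130
Total = 260 + 140 + 60 + 210 + 130 = 800.

800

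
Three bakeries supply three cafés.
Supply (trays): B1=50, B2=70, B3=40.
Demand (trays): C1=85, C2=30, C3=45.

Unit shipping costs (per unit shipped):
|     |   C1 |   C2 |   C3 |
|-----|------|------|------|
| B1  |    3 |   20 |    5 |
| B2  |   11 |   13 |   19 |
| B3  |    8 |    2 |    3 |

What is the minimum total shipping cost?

1080

Optimal allocation:
  B1 to C1: 15 × 3 = 45
  B1 to C3: 35 × 5 = 175
  B2 to C1: 70 × 11 = 770
  B3 to C2: 30 × 2 = 60
  B3 to C3: 10 × 3 = 30
Total = 45 + 175 + 770 + 60 + 30 = 1080.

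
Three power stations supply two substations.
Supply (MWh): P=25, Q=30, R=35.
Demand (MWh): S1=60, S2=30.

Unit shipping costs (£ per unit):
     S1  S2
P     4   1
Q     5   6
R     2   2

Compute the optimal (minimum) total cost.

An optimal shipping plan:
  P to S2: 25 × £1 = £25
  Q to S1: 30 × £5 = £150
  R to S1: 30 × £2 = £60
  R to S2: 5 × £2 = £10
Total = 25 + 150 + 60 + 10 = £245.

245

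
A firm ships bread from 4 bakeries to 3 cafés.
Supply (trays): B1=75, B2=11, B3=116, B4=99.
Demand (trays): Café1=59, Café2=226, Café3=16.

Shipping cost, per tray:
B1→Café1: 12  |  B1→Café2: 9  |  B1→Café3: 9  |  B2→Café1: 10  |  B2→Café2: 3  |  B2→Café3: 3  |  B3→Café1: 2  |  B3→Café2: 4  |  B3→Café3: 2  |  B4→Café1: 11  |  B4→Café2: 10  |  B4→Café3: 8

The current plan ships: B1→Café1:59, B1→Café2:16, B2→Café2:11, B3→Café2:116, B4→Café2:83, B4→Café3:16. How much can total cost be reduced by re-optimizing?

295

Current plan cost = 59·12 + 16·9 + 11·3 + 116·4 + 83·10 + 16·8 = 2307.
Optimal plan:
  B1–Café2: 75 × 9 = 675
  B2–Café2: 11 × 3 = 33
  B3–Café1: 59 × 2 = 118
  B3–Café2: 57 × 4 = 228
  B4–Café2: 83 × 10 = 830
  B4–Café3: 16 × 8 = 128
Optimal cost = 2012.
Saving = 2307 − 2012 = 295.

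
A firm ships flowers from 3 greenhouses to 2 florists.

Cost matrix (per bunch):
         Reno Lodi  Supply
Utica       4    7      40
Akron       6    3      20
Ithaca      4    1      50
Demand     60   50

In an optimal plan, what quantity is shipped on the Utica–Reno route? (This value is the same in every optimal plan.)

40

Solving gives:
  Utica to Reno: 40 × 4 = 160
  Akron to Reno: 20 × 6 = 120
  Ithaca to Lodi: 50 × 1 = 50
Total cost = 330.
So Utica→Reno carries 40 bunches.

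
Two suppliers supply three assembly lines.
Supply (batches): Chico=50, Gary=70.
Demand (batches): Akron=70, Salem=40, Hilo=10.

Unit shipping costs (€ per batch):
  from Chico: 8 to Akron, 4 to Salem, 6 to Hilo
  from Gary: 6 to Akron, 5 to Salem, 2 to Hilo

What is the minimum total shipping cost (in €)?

620

A cheapest plan:
  Chico→Akron: 10 × €8 = €80
  Chico→Salem: 40 × €4 = €160
  Gary→Akron: 60 × €6 = €360
  Gary→Hilo: 10 × €2 = €20
Total = 80 + 160 + 360 + 20 = €620.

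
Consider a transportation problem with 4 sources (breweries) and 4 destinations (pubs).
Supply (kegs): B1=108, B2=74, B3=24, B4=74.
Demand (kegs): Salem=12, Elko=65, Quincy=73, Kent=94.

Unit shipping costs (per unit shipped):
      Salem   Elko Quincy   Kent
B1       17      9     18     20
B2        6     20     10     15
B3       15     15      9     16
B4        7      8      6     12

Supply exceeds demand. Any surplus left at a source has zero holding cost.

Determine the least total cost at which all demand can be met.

2537

One minimum-cost allocation:
  B1–Elko: 65 × 9 = 585
  B1–Kent: 7 × 20 = 140
  B2–Salem: 12 × 6 = 72
  B2–Kent: 62 × 15 = 930
  B3–Quincy: 24 × 9 = 216
  B4–Quincy: 49 × 6 = 294
  B4–Kent: 25 × 12 = 300
Total = 585 + 140 + 72 + 930 + 216 + 294 + 300 = 2537.
(Supply check: B1 ships 72; B2 ships 74; B3 ships 24; B4 ships 74.)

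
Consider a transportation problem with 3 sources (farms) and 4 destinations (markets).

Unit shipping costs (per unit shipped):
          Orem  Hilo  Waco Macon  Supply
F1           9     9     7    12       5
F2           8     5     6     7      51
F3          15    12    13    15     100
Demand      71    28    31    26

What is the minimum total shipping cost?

One minimum-cost allocation:
  F1–Waco: 5 × 7 = 35
  F2–Hilo: 25 × 5 = 125
  F2–Macon: 26 × 7 = 182
  F3–Orem: 71 × 15 = 1065
  F3–Hilo: 3 × 12 = 36
  F3–Waco: 26 × 13 = 338
Total = 35 + 125 + 182 + 1065 + 36 + 338 = 1781.

1781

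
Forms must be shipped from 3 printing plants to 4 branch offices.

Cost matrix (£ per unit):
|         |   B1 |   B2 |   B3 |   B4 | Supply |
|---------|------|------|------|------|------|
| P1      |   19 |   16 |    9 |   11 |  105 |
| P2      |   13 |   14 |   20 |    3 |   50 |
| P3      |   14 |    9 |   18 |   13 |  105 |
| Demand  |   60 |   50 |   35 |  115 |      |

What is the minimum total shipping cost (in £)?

A cheapest plan:
  P1→B1: 5 × £19 = £95
  P1→B3: 35 × £9 = £315
  P1→B4: 65 × £11 = £715
  P2→B4: 50 × £3 = £150
  P3→B1: 55 × £14 = £770
  P3→B2: 50 × £9 = £450
Total = 95 + 315 + 715 + 150 + 770 + 450 = £2495.

2495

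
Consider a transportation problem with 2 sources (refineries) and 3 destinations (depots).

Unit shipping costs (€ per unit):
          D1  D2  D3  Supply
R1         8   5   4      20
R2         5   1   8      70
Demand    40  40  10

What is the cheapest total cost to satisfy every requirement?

310

A cheapest plan:
  R1–D1: 10 × €8 = €80
  R1–D3: 10 × €4 = €40
  R2–D1: 30 × €5 = €150
  R2–D2: 40 × €1 = €40
Total = 80 + 40 + 150 + 40 = €310.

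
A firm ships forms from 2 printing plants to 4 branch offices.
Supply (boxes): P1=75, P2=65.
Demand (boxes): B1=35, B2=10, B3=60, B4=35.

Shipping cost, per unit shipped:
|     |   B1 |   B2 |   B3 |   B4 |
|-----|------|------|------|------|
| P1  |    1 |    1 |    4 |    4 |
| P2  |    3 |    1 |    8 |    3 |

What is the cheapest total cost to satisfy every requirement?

430

One minimum-cost allocation:
  P1–B1: 15 × 1 = 15
  P1–B3: 60 × 4 = 240
  P2–B1: 20 × 3 = 60
  P2–B2: 10 × 1 = 10
  P2–B4: 35 × 3 = 105
Total = 15 + 240 + 60 + 10 + 105 = 430.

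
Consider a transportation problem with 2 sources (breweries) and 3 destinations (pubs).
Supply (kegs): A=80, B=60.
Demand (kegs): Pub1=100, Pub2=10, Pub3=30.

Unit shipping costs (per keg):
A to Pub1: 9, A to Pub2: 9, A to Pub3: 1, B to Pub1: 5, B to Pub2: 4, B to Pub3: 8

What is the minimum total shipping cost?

An optimal shipping plan:
  A->Pub1: 50 × 9 = 450
  A->Pub3: 30 × 1 = 30
  B->Pub1: 50 × 5 = 250
  B->Pub2: 10 × 4 = 40
Total = 450 + 30 + 250 + 40 = 770.
(Supply check: A ships 80; B ships 60.)

770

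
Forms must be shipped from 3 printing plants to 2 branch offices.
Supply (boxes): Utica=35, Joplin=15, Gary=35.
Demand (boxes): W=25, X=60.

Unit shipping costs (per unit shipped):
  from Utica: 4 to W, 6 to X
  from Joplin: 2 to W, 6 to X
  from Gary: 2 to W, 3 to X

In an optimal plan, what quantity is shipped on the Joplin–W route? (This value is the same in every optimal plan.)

15

The minimum-cost plan:
  Utica→W: 10 × 4 = 40
  Utica→X: 25 × 6 = 150
  Joplin→W: 15 × 2 = 30
  Gary→X: 35 × 3 = 105
Total cost = 325.
So Joplin→W carries 15 boxes.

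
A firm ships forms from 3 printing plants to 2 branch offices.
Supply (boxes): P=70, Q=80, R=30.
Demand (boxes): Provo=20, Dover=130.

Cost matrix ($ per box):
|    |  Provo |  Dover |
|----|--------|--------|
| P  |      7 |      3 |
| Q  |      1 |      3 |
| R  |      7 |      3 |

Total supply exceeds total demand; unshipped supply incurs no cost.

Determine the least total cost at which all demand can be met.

410

A cheapest plan:
  P–Dover: 70 × $3 = $210
  Q–Provo: 20 × $1 = $20
  Q–Dover: 30 × $3 = $90
  R–Dover: 30 × $3 = $90
Total = 210 + 20 + 90 + 90 = $410.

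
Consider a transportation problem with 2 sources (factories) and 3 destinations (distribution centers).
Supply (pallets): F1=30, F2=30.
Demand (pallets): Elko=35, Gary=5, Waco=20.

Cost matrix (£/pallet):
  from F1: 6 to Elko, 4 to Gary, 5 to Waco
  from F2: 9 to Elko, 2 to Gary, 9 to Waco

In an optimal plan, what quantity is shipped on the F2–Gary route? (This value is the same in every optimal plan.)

Solving gives:
  F1 to Elko: 10 × £6 = £60
  F1 to Waco: 20 × £5 = £100
  F2 to Elko: 25 × £9 = £225
  F2 to Gary: 5 × £2 = £10
Total cost = £395.
So F2→Gary carries 5 pallets.

5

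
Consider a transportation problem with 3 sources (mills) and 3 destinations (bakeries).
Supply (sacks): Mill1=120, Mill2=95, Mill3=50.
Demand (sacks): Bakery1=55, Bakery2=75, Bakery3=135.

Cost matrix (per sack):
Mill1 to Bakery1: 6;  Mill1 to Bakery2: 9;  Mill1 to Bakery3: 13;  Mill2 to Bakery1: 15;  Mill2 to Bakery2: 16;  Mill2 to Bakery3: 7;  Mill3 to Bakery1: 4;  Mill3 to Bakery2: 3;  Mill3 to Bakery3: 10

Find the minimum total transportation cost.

1890

A cheapest plan:
  Mill1 to Bakery1: 55 × 6 = 330
  Mill1 to Bakery2: 25 × 9 = 225
  Mill1 to Bakery3: 40 × 13 = 520
  Mill2 to Bakery3: 95 × 7 = 665
  Mill3 to Bakery2: 50 × 3 = 150
Total = 330 + 225 + 520 + 665 + 150 = 1890.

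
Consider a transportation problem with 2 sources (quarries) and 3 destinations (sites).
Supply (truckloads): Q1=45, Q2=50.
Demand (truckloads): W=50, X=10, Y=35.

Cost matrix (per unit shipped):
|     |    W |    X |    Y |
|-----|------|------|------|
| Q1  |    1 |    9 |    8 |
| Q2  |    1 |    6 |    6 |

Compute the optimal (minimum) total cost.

320

A cheapest plan:
  Q1->W: 45 truckloads
  Q2->W: 5 truckloads
  Q2->X: 10 truckloads
  Q2->Y: 35 truckloads
Total cost = 320.
(Supply check: Q1 ships 45; Q2 ships 50.)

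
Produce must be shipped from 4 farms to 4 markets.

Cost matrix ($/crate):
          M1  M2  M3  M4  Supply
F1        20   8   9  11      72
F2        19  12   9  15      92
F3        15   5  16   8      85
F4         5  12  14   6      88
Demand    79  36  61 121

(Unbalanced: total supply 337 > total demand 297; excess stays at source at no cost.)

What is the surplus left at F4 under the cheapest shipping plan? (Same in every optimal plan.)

0

An optimal plan:
  F1->M4: 63 × $11 = $693
  F2->M3: 61 × $9 = $549
  F3->M2: 36 × $5 = $180
  F3->M4: 49 × $8 = $392
  F4->M1: 79 × $5 = $395
  F4->M4: 9 × $6 = $54
Total cost = $2263.
F4 ships 88 of its 88, leaving 0.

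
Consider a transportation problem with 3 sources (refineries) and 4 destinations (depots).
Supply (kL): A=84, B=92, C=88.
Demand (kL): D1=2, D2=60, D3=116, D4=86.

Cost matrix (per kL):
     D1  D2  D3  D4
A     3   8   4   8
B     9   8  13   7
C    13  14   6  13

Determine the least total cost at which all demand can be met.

Optimal allocation:
  A–D1: 2 × 3 = 6
  A–D2: 54 × 8 = 432
  A–D3: 28 × 4 = 112
  B–D2: 6 × 8 = 48
  B–D4: 86 × 7 = 602
  C–D3: 88 × 6 = 528
Total = 6 + 432 + 112 + 48 + 602 + 528 = 1728.

1728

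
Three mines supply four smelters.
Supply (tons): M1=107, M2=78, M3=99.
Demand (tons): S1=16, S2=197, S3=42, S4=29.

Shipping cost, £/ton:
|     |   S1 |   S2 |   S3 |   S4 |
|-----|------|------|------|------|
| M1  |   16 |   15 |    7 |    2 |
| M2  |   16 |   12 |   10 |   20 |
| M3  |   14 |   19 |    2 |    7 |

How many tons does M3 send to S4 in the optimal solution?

0

The minimum-cost plan:
  M1 to S2: 78 tons
  M1 to S4: 29 tons
  M2 to S2: 78 tons
  M3 to S1: 16 tons
  M3 to S2: 41 tons
  M3 to S3: 42 tons
Total cost = £3251.
The route M3→S4 is not used.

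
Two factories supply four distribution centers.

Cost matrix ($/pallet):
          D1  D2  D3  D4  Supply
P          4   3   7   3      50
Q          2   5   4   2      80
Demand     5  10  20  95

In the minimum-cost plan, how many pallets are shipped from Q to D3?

Solving gives:
  P to D2: 10 × $3 = $30
  P to D4: 40 × $3 = $120
  Q to D1: 5 × $2 = $10
  Q to D3: 20 × $4 = $80
  Q to D4: 55 × $2 = $110
Total cost = $350.
So Q→D3 carries 20 pallets.

20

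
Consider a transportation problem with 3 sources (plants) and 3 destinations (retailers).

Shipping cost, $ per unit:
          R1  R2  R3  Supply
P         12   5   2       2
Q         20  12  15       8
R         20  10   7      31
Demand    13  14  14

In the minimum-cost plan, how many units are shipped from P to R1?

Solving gives:
  P→R1: 2 units
  Q→R1: 8 units
  R→R1: 3 units
  R→R2: 14 units
  R→R3: 14 units
Total cost = $482.
So P→R1 carries 2 units.

2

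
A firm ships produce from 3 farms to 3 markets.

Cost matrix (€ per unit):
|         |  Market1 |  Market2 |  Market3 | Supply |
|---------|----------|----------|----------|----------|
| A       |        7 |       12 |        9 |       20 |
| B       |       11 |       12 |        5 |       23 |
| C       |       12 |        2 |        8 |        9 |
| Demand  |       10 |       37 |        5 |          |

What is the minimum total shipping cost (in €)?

449

A cheapest plan:
  A to Market1: 10 × €7 = €70
  A to Market2: 10 × €12 = €120
  B to Market2: 18 × €12 = €216
  B to Market3: 5 × €5 = €25
  C to Market2: 9 × €2 = €18
Total = 70 + 120 + 216 + 25 + 18 = €449.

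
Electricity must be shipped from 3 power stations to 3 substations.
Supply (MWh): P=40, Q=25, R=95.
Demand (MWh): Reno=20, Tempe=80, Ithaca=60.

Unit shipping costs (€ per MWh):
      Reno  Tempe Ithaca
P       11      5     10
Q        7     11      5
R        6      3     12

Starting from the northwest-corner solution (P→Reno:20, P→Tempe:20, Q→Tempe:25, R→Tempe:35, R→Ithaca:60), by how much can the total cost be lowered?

Current plan cost = 20·11 + 20·5 + 25·11 + 35·3 + 60·12 = €1420.
Optimal plan:
  P to Tempe: 5 × €5 = €25
  P to Ithaca: 35 × €10 = €350
  Q to Ithaca: 25 × €5 = €125
  R to Reno: 20 × €6 = €120
  R to Tempe: 75 × €3 = €225
Optimal cost = €845.
Saving = 1420 − 845 = €575.

575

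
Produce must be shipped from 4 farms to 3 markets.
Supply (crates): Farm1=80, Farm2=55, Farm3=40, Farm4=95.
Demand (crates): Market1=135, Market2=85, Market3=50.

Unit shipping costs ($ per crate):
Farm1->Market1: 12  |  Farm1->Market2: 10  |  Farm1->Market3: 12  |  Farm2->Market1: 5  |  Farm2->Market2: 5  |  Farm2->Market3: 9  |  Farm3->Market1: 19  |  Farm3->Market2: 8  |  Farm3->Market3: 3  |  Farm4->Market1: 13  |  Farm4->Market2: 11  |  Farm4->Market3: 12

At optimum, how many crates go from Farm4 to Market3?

Solving gives:
  Farm1 to Market2: 80 × $10 = $800
  Farm2 to Market1: 55 × $5 = $275
  Farm3 to Market3: 40 × $3 = $120
  Farm4 to Market1: 80 × $13 = $1040
  Farm4 to Market2: 5 × $11 = $55
  Farm4 to Market3: 10 × $12 = $120
Total cost = $2410.
So Farm4→Market3 carries 10 crates.

10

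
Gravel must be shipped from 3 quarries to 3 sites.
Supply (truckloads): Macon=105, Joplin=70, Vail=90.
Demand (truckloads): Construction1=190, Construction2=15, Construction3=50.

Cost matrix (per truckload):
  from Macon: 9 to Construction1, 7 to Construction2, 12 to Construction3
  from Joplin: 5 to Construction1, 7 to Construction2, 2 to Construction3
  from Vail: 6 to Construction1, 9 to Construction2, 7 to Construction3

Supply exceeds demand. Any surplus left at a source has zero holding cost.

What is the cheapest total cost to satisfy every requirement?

An optimal shipping plan:
  Macon to Construction1: 80 truckloads
  Macon to Construction2: 15 truckloads
  Joplin to Construction1: 20 truckloads
  Joplin to Construction3: 50 truckloads
  Vail to Construction1: 90 truckloads
Total cost = 1565.

1565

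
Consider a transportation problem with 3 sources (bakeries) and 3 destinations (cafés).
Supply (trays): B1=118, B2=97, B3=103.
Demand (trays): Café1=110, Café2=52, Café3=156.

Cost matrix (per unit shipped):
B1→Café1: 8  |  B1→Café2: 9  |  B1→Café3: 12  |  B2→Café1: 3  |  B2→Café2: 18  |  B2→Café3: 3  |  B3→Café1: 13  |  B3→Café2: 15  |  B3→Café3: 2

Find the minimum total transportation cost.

1493

Optimal allocation:
  B1–Café1: 66 trays
  B1–Café2: 52 trays
  B2–Café1: 44 trays
  B2–Café3: 53 trays
  B3–Café3: 103 trays
Total cost = 1493.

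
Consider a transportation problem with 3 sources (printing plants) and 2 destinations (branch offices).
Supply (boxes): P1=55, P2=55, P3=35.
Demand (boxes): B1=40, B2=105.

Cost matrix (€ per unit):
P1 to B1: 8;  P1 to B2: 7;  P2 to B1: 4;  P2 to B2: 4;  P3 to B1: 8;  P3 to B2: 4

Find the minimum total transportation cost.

Optimal allocation:
  P1–B2: 55 × €7 = €385
  P2–B1: 40 × €4 = €160
  P2–B2: 15 × €4 = €60
  P3–B2: 35 × €4 = €140
Total = 385 + 160 + 60 + 140 = €745.

745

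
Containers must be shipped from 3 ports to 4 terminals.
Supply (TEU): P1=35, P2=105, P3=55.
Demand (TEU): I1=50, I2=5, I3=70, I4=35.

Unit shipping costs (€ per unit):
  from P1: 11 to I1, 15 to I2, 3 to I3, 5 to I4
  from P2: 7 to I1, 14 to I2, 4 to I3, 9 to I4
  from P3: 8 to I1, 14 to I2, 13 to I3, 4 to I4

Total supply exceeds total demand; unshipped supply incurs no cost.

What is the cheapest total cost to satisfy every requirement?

805

One minimum-cost allocation:
  P1->I3: 35 TEU
  P2->I1: 50 TEU
  P2->I2: 5 TEU
  P2->I3: 35 TEU
  P3->I4: 35 TEU
Total cost = €805.
(Supply check: P1 ships 35; P2 ships 90; P3 ships 35.)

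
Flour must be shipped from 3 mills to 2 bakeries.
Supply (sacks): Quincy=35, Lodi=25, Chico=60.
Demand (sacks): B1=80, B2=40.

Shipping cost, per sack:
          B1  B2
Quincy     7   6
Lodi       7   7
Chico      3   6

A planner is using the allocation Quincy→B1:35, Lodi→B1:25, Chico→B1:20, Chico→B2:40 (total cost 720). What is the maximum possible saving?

155

Current plan cost = 35·7 + 25·7 + 20·3 + 40·6 = 720.
Optimal plan:
  Quincy→B2: 35 × 6 = 210
  Lodi→B1: 20 × 7 = 140
  Lodi→B2: 5 × 7 = 35
  Chico→B1: 60 × 3 = 180
Optimal cost = 565.
Saving = 720 − 565 = 155.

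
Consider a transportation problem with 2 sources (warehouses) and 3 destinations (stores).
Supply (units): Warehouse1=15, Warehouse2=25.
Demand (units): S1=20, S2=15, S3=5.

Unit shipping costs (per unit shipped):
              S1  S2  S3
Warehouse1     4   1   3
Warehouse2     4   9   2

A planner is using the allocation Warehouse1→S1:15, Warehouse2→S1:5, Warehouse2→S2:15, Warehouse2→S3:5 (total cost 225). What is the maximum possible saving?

120

Current plan cost = 15·4 + 5·4 + 15·9 + 5·2 = 225.
Optimal plan:
  Warehouse1–S2: 15 units
  Warehouse2–S1: 20 units
  Warehouse2–S3: 5 units
Optimal cost = 105.
Saving = 225 − 105 = 120.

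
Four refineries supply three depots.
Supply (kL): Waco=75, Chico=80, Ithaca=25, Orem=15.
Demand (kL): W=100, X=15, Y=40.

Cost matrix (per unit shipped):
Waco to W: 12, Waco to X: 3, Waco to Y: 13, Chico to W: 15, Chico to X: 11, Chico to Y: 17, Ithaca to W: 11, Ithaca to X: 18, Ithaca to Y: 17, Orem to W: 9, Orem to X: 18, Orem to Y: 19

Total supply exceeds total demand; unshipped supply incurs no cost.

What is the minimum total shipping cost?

Optimal allocation:
  Waco->W: 20 × 12 = 240
  Waco->X: 15 × 3 = 45
  Waco->Y: 40 × 13 = 520
  Chico->W: 40 × 15 = 600
  Ithaca->W: 25 × 11 = 275
  Orem->W: 15 × 9 = 135
Total = 240 + 45 + 520 + 600 + 275 + 135 = 1815.

1815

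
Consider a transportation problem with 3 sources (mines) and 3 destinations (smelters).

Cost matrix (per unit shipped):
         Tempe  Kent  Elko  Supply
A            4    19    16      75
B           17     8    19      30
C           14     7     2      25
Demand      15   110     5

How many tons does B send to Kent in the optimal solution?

Optimal shipments:
  A→Tempe: 15 tons
  A→Kent: 60 tons
  B→Kent: 30 tons
  C→Kent: 20 tons
  C→Elko: 5 tons
Total cost = 1590.
So B→Kent carries 30 tons.

30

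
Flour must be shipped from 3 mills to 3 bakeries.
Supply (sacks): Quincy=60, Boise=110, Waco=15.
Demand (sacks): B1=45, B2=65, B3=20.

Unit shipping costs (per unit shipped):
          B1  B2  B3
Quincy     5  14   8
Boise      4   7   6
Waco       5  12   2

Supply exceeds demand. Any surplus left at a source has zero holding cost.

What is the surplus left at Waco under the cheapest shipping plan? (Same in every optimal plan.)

0

An optimal plan:
  Quincy–B1: 5 × 5 = 25
  Boise–B1: 40 × 4 = 160
  Boise–B2: 65 × 7 = 455
  Boise–B3: 5 × 6 = 30
  Waco–B3: 15 × 2 = 30
Total cost = 700.
Waco ships 15 of its 15, leaving 0.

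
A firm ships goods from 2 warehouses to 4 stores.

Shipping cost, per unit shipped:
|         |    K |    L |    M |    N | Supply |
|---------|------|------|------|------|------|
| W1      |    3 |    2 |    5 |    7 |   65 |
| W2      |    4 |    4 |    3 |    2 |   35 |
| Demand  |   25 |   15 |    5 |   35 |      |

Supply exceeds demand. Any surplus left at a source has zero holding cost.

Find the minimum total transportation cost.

200

One minimum-cost allocation:
  W1 to K: 25 × 3 = 75
  W1 to L: 15 × 2 = 30
  W1 to M: 5 × 5 = 25
  W2 to N: 35 × 2 = 70
Total = 75 + 30 + 25 + 70 = 200.
(Supply check: W1 ships 45; W2 ships 35.)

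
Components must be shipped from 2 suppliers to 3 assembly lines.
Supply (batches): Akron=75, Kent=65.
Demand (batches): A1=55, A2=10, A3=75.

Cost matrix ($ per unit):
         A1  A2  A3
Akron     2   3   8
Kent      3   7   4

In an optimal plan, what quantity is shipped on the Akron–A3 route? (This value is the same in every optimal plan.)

10

Solving gives:
  Akron→A1: 55 batches
  Akron→A2: 10 batches
  Akron→A3: 10 batches
  Kent→A3: 65 batches
Total cost = $480.
So Akron→A3 carries 10 batches.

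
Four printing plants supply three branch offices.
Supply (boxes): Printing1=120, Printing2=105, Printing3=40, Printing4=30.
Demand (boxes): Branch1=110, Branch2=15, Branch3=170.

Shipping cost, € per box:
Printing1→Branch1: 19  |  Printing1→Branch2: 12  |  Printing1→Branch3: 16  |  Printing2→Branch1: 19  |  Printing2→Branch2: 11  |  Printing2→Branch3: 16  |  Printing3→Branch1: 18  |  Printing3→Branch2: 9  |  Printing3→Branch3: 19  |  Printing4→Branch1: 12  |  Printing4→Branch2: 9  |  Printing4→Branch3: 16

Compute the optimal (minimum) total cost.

An optimal shipping plan:
  Printing1→Branch3: 120 boxes
  Printing2→Branch1: 55 boxes
  Printing2→Branch3: 50 boxes
  Printing3→Branch1: 25 boxes
  Printing3→Branch2: 15 boxes
  Printing4→Branch1: 30 boxes
Total cost = €4710.
(Supply check: Printing1 ships 120; Printing2 ships 105; Printing3 ships 40; Printing4 ships 30.)

4710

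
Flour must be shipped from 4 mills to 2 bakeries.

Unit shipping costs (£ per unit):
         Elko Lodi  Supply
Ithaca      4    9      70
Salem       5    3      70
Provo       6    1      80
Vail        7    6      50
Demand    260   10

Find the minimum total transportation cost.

1410

Optimal allocation:
  Ithaca->Elko: 70 × £4 = £280
  Salem->Elko: 70 × £5 = £350
  Provo->Elko: 70 × £6 = £420
  Provo->Lodi: 10 × £1 = £10
  Vail->Elko: 50 × £7 = £350
Total = 280 + 350 + 420 + 10 + 350 = £1410.
(Supply check: Ithaca ships 70; Salem ships 70; Provo ships 80; Vail ships 50.)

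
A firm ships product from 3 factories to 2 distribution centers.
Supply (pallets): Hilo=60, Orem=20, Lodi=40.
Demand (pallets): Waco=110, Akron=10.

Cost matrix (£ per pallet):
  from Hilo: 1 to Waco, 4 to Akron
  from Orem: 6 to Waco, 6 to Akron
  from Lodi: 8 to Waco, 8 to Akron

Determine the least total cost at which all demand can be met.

An optimal shipping plan:
  Hilo to Waco: 60 × £1 = £60
  Orem to Waco: 20 × £6 = £120
  Lodi to Waco: 30 × £8 = £240
  Lodi to Akron: 10 × £8 = £80
Total = 60 + 120 + 240 + 80 = £500.
(Supply check: Hilo ships 60; Orem ships 20; Lodi ships 40.)

500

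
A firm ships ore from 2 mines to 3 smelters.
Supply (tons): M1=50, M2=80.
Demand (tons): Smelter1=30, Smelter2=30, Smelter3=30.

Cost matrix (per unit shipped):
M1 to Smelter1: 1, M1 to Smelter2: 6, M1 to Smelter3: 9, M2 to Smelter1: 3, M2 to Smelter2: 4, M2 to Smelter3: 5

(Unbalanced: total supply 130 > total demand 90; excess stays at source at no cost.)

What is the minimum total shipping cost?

300

Optimal allocation:
  M1–Smelter1: 30 × 1 = 30
  M2–Smelter2: 30 × 4 = 120
  M2–Smelter3: 30 × 5 = 150
Total = 30 + 120 + 150 = 300.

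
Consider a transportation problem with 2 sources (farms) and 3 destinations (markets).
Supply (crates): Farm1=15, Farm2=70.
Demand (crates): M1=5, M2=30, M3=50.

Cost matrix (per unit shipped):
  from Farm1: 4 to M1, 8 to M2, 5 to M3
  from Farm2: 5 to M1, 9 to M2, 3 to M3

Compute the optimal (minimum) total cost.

430

An optimal shipping plan:
  Farm1→M2: 15 × 8 = 120
  Farm2→M1: 5 × 5 = 25
  Farm2→M2: 15 × 9 = 135
  Farm2→M3: 50 × 3 = 150
Total = 120 + 25 + 135 + 150 = 430.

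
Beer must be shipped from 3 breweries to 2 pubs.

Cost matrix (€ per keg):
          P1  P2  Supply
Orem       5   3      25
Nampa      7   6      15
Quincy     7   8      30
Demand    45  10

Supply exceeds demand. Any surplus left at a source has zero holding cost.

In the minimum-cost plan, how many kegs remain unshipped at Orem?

0

Minimum-cost shipments:
  Orem->P1: 15 × €5 = €75
  Orem->P2: 10 × €3 = €30
  Quincy->P1: 30 × €7 = €210
Total cost = €315.
Orem ships 25 of its 25, leaving 0.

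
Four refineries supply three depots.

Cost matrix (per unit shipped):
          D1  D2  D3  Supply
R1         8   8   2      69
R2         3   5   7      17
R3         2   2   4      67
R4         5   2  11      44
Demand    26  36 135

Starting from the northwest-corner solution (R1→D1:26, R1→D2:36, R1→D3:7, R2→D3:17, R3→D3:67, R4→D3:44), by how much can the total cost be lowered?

Current plan cost = 26·8 + 36·8 + 7·2 + 17·7 + 67·4 + 44·11 = 1381.
Optimal plan:
  R1–D3: 69 × 2 = 138
  R2–D1: 17 × 3 = 51
  R3–D1: 1 × 2 = 2
  R3–D3: 66 × 4 = 264
  R4–D1: 8 × 5 = 40
  R4–D2: 36 × 2 = 72
Optimal cost = 567.
Saving = 1381 − 567 = 814.

814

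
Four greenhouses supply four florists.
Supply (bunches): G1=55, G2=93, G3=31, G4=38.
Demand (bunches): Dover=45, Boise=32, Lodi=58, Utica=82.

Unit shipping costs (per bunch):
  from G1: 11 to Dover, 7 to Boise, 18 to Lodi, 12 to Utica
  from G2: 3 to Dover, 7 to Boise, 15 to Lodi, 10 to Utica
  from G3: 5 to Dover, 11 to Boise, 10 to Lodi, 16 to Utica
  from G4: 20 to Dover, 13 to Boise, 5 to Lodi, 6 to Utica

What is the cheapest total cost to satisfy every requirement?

1626

One minimum-cost allocation:
  G1→Boise: 32 bunches
  G1→Utica: 23 bunches
  G2→Dover: 45 bunches
  G2→Utica: 48 bunches
  G3→Lodi: 31 bunches
  G4→Lodi: 27 bunches
  G4→Utica: 11 bunches
Total cost = 1626.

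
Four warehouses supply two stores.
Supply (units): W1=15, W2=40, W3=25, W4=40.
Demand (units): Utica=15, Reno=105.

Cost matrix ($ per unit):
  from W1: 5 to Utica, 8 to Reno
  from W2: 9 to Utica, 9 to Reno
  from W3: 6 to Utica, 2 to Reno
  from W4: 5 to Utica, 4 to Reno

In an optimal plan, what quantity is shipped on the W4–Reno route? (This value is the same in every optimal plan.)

40

Optimal shipments:
  W1–Utica: 15 × $5 = $75
  W2–Reno: 40 × $9 = $360
  W3–Reno: 25 × $2 = $50
  W4–Reno: 40 × $4 = $160
Total cost = $645.
So W4→Reno carries 40 units.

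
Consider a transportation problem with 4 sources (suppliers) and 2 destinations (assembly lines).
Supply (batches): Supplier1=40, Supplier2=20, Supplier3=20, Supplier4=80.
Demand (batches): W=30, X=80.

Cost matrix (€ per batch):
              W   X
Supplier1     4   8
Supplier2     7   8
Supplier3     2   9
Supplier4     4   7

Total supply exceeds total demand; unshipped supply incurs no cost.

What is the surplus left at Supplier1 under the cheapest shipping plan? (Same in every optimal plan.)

30

Minimum-cost shipments:
  Supplier1–W: 10 × €4 = €40
  Supplier3–W: 20 × €2 = €40
  Supplier4–X: 80 × €7 = €560
Total cost = €640.
Supplier1 ships 10 of its 40, leaving 30.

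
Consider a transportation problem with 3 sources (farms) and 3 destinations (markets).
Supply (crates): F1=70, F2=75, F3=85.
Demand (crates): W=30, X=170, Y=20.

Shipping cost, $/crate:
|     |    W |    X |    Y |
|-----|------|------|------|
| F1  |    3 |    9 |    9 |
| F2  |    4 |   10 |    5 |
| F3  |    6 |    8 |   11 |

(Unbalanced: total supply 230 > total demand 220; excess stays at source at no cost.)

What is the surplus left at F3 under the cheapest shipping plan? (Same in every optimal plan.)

An optimal plan:
  F1–X: 70 × $9 = $630
  F2–W: 30 × $4 = $120
  F2–X: 15 × $10 = $150
  F2–Y: 20 × $5 = $100
  F3–X: 85 × $8 = $680
Total cost = $1680.
F3 ships 85 of its 85, leaving 0.

0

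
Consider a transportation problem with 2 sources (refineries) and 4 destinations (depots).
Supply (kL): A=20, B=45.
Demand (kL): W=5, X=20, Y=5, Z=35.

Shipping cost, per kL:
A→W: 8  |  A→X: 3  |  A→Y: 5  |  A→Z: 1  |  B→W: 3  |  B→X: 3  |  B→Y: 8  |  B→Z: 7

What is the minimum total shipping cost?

240

A cheapest plan:
  A→Z: 20 × 1 = 20
  B→W: 5 × 3 = 15
  B→X: 20 × 3 = 60
  B→Y: 5 × 8 = 40
  B→Z: 15 × 7 = 105
Total = 20 + 15 + 60 + 40 + 105 = 240.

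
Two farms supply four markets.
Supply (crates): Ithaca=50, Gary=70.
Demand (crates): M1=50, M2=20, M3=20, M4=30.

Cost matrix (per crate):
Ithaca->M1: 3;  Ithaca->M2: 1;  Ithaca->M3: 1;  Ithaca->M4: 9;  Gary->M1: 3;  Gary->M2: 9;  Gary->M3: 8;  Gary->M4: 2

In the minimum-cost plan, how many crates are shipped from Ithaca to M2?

20

The minimum-cost plan:
  Ithaca->M1: 10 × 3 = 30
  Ithaca->M2: 20 × 1 = 20
  Ithaca->M3: 20 × 1 = 20
  Gary->M1: 40 × 3 = 120
  Gary->M4: 30 × 2 = 60
Total cost = 250.
So Ithaca→M2 carries 20 crates.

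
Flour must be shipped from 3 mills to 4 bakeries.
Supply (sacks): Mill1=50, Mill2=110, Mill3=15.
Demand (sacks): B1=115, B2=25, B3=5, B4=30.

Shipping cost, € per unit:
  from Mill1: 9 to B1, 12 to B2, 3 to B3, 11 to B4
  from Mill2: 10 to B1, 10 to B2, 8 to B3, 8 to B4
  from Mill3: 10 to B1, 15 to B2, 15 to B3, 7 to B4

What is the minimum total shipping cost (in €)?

1595

One minimum-cost allocation:
  Mill1–B1: 45 × €9 = €405
  Mill1–B3: 5 × €3 = €15
  Mill2–B1: 70 × €10 = €700
  Mill2–B2: 25 × €10 = €250
  Mill2–B4: 15 × €8 = €120
  Mill3–B4: 15 × €7 = €105
Total = 405 + 15 + 700 + 250 + 120 + 105 = €1595.
(Supply check: Mill1 ships 50; Mill2 ships 110; Mill3 ships 15.)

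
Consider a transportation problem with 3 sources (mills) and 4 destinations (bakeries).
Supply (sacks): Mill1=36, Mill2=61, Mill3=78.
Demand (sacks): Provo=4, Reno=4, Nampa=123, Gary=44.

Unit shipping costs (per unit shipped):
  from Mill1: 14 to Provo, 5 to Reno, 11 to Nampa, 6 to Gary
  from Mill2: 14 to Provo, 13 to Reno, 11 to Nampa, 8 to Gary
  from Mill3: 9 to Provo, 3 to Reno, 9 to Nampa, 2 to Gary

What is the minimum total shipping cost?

Optimal allocation:
  Mill1→Reno: 4 sacks
  Mill1→Nampa: 32 sacks
  Mill2→Nampa: 61 sacks
  Mill3→Provo: 4 sacks
  Mill3→Nampa: 30 sacks
  Mill3→Gary: 44 sacks
Total cost = 1437.
(Supply check: Mill1 ships 36; Mill2 ships 61; Mill3 ships 78.)

1437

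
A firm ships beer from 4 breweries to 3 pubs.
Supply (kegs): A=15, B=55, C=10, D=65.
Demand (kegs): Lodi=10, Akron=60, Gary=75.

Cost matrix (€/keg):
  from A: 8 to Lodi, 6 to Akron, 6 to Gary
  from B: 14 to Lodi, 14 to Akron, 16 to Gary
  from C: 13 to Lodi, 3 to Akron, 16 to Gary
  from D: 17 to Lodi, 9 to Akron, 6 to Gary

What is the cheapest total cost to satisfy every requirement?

Optimal allocation:
  A→Akron: 5 × €6 = €30
  A→Gary: 10 × €6 = €60
  B→Lodi: 10 × €14 = €140
  B→Akron: 45 × €14 = €630
  C→Akron: 10 × €3 = €30
  D→Gary: 65 × €6 = €390
Total = 30 + 60 + 140 + 630 + 30 + 390 = €1280.
(Supply check: A ships 15; B ships 55; C ships 10; D ships 65.)

1280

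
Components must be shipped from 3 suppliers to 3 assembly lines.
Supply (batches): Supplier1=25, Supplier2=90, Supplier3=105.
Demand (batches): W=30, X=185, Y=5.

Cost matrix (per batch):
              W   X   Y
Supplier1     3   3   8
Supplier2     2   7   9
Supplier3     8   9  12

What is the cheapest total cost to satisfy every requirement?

1510

An optimal shipping plan:
  Supplier1->X: 25 × 3 = 75
  Supplier2->W: 30 × 2 = 60
  Supplier2->X: 55 × 7 = 385
  Supplier2->Y: 5 × 9 = 45
  Supplier3->X: 105 × 9 = 945
Total = 75 + 60 + 385 + 45 + 945 = 1510.
(Supply check: Supplier1 ships 25; Supplier2 ships 90; Supplier3 ships 105.)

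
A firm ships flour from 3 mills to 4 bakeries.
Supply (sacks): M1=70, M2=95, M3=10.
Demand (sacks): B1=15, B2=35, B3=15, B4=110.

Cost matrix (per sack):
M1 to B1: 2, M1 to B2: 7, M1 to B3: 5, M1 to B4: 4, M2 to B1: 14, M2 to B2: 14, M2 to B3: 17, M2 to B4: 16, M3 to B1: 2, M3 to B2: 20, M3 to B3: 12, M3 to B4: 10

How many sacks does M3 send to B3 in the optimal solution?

0

Optimal shipments:
  M1 to B4: 70 × 4 = 280
  M2 to B1: 5 × 14 = 70
  M2 to B2: 35 × 14 = 490
  M2 to B3: 15 × 17 = 255
  M2 to B4: 40 × 16 = 640
  M3 to B1: 10 × 2 = 20
Total cost = 1755.
The route M3→B3 is not used.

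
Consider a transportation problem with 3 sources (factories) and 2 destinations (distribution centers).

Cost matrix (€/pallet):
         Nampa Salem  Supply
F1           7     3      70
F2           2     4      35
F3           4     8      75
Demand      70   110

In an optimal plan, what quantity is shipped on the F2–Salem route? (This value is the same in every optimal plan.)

Optimal shipments:
  F1→Salem: 70 × €3 = €210
  F2→Salem: 35 × €4 = €140
  F3→Nampa: 70 × €4 = €280
  F3→Salem: 5 × €8 = €40
Total cost = €670.
So F2→Salem carries 35 pallets.

35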